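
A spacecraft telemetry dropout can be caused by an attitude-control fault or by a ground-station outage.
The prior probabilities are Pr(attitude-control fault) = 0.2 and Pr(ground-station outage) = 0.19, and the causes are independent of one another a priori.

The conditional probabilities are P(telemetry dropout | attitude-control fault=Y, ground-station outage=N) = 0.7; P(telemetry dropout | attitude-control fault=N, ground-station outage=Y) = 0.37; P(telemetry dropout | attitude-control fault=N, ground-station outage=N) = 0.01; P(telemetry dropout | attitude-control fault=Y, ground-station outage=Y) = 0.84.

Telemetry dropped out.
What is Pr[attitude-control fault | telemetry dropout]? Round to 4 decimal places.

Enumerate the 4 (attitude-control fault, ground-station outage) configurations and weight by the priors:
  P(telemetry dropout) = 0.01×0.8×0.81 + 0.37×0.8×0.19 + 0.7×0.2×0.81 + 0.84×0.2×0.19
        = 0.006480 + 0.056240 + 0.113400 + 0.031920 = 0.208040
The terms with attitude-control fault present sum to 0.145320, so
  P(attitude-control fault | telemetry dropout) = 0.145320 / 0.208040 ≈ 0.6985

Pr[attitude-control fault | telemetry dropout] ≈ 0.6985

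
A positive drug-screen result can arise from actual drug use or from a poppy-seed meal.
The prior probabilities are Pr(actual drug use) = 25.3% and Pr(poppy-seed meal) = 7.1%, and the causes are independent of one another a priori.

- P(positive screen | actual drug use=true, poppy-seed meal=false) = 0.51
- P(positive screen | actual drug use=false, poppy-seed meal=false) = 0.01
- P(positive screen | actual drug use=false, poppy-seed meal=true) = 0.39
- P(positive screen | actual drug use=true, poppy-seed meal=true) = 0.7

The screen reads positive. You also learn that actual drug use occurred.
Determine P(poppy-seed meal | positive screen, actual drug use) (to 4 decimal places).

P(poppy-seed meal | positive screen, actual drug use) ≈ 0.0949

P(positive screen | actual drug use) = 0.51*0.929 + 0.7*0.071 = 0.473790 + 0.049700 = 0.523490
Restricting to configurations with poppy-seed meal present: 0.7*0.071 = 0.049700.
P(poppy-seed meal | positive screen, actual drug use) = 0.049700 / 0.523490 ≈ 0.0949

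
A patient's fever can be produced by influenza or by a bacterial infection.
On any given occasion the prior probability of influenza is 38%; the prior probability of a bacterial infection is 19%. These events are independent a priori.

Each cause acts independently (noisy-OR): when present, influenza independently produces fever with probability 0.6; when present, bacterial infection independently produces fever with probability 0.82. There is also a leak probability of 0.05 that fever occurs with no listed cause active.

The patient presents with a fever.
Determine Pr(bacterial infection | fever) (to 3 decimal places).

Under noisy-OR, P(fever | causes) = 1 − (1−0.05)·∏(1−qᵢ) over the active causes.
P(fever) = 0.05·0.62·0.81 + 0.829·0.62·0.19 + 0.62·0.38·0.81 + 0.9316·0.38·0.19 = 0.025110 + 0.097656 + 0.190836 + 0.067262 = 0.380864
Of this, 0.164918 comes from 0.097656 + 0.067262 (the bacterial infection=true cases).
Hence the posterior is 0.164918/0.380864 ≈ 0.433.

Pr(bacterial infection | fever) ≈ 0.433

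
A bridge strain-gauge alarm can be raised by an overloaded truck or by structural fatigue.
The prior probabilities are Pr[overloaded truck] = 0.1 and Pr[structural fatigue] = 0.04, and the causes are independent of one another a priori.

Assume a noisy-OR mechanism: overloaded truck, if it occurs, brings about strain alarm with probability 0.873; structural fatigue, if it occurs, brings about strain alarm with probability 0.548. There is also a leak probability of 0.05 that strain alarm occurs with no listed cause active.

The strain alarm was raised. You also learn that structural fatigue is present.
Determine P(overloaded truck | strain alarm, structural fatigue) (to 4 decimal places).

P(overloaded truck | strain alarm, structural fatigue) ≈ 0.1555

Under noisy-OR, P(strain alarm | causes) = 1 − (1−0.05)·∏(1−qᵢ) over the active causes.
P(strain alarm | structural fatigue) = 0.5706×0.9 + 0.945466×0.1 = 0.513540 + 0.094547 = 0.608087
Of this, 0.094547 comes from 0.945466×0.1 (the overloaded truck=true cases).
P(overloaded truck | strain alarm, structural fatigue) = 0.094547 / 0.608087 ≈ 0.1555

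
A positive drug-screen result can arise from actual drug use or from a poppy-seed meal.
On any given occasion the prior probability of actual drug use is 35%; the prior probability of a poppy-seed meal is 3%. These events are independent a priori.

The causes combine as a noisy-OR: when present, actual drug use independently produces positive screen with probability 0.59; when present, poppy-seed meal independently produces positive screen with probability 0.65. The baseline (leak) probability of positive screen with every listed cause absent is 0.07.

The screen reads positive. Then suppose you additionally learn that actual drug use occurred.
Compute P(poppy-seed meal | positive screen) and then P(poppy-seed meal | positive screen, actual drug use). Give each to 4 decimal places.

Under noisy-OR, P(positive screen | causes) = 1 − (1−0.07)·∏(1−qᵢ) over the active causes.
P(positive screen) = 0.07·0.65·0.97 + 0.6745·0.65·0.03 + 0.6187·0.35·0.97 + 0.866545·0.35·0.03 = 0.044135 + 0.013153 + 0.210049 + 0.009099 = 0.276436
Of this, 0.022252 comes from 0.013153 + 0.009099 (the poppy-seed meal=true cases).
Hence the posterior is 0.022252/0.276436 ≈ 0.0805.

Now also conditioning on actual drug use=true:
P(positive screen | actual drug use) = 0.6187·0.97 + 0.866545·0.03 = 0.600139 + 0.025996 = 0.626135
The poppy-seed meal-present share is 0.866545·0.03 = 0.025996.
So P(poppy-seed meal | positive screen, actual drug use) = 0.025996/0.626135 ≈ 0.0415.
— actual drug use explains away the evidence for poppy-seed meal.

P(poppy-seed meal | positive screen) ≈ 0.0805; P(poppy-seed meal | positive screen, actual drug use) ≈ 0.0415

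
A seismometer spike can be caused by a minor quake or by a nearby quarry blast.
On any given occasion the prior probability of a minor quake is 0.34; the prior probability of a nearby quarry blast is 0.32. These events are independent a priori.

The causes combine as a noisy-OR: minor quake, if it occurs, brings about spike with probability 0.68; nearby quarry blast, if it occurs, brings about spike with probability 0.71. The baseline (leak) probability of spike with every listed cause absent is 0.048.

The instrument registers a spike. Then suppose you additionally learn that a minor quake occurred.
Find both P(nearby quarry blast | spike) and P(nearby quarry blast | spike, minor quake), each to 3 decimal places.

Under noisy-OR, P(spike | causes) = 1 − (1−0.048)·∏(1−qᵢ) over the active causes.
For the numerator, keep only nearby quarry blast=true terms: 0.152892 + 0.099188 = 0.252080
The normalizing constant is 0.048×0.66×0.68 + 0.72392×0.66×0.32 + 0.69536×0.34×0.68 + 0.911654×0.34×0.32 = 0.434389
Posterior = 0.252080 / 0.434389 ≈ 0.580

Now also conditioning on minor quake=true:
P(spike | minor quake) = 0.69536×0.68 + 0.911654×0.32 = 0.472845 + 0.291729 = 0.764574
The nearby quarry blast-present share is 0.911654×0.32 = 0.291729.
Hence the posterior is 0.291729/0.764574 ≈ 0.382.
The drop from 0.580 to 0.382 is the explaining-away (discounting) effect.

P(nearby quarry blast | spike) ≈ 0.580; P(nearby quarry blast | spike, minor quake) ≈ 0.382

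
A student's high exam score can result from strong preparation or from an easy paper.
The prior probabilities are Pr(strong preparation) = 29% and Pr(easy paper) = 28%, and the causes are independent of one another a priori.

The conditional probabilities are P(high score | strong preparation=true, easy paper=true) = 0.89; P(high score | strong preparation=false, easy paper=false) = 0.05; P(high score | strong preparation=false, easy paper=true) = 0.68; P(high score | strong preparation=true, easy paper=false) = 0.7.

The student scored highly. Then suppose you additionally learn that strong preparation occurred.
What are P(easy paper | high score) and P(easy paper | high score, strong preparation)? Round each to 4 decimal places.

P(easy paper | high score) ≈ 0.5471; P(easy paper | high score, strong preparation) ≈ 0.3309

Enumerate the 4 (strong preparation, easy paper) configurations and weight by the priors:
  P(high score) = 0.05×0.71×0.72 + 0.68×0.71×0.28 + 0.7×0.29×0.72 + 0.89×0.29×0.28
        = 0.025560 + 0.135184 + 0.146160 + 0.072268 = 0.379172
Keeping only the easy paper-present terms gives 0.207452, so
  P(easy paper | high score) = 0.207452 / 0.379172 ≈ 0.5471

With the extra evidence:
Enumerate both values of easy paper and weight by the priors:
  P(high score | strong preparation) = 0.7*0.72 + 0.89*0.28
        = 0.504000 + 0.249200 = 0.753200
Keeping only the easy paper-present terms gives 0.249200, so
  P(easy paper | high score, strong preparation) = 0.249200 / 0.753200 ≈ 0.3309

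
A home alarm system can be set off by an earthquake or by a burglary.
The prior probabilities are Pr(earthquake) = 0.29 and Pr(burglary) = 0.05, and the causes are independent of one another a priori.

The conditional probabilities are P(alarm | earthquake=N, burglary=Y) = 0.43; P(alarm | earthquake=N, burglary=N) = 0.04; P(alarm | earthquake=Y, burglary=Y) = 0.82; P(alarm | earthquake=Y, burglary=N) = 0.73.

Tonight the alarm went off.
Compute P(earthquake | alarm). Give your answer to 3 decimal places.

P(earthquake | alarm) ≈ 0.834

P(alarm) = 0.04·0.71·0.95 + 0.43·0.71·0.05 + 0.73·0.29·0.95 + 0.82·0.29·0.05 = 0.026980 + 0.015265 + 0.201115 + 0.011890 = 0.255250
Of this, 0.213005 comes from 0.201115 + 0.011890 (the earthquake=true cases).
P(earthquake | alarm) = 0.213005 / 0.255250 ≈ 0.834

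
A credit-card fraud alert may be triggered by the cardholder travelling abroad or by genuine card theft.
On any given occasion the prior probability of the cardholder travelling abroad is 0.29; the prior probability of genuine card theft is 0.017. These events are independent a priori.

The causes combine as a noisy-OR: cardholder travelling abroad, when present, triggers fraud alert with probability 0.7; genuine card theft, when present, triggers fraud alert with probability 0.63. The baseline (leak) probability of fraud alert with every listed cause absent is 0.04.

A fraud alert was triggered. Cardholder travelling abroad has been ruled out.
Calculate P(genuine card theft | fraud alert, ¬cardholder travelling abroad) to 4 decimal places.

Under noisy-OR, P(fraud alert | causes) = 1 − (1−0.04)·∏(1−qᵢ) over the active causes.
Sum P(fraud alert|·) weighted by the priors over both values of genuine card theft:
  P(fraud alert | ¬cardholder travelling abroad) = 0.04·0.983 + 0.6448·0.017
        = 0.039320 + 0.010962 = 0.050282
Keeping only the genuine card theft-present terms gives 0.010962, so
  P(genuine card theft | fraud alert, ¬cardholder travelling abroad) = 0.010962 / 0.050282 ≈ 0.2180

P(genuine card theft | fraud alert, ¬cardholder travelling abroad) ≈ 0.2180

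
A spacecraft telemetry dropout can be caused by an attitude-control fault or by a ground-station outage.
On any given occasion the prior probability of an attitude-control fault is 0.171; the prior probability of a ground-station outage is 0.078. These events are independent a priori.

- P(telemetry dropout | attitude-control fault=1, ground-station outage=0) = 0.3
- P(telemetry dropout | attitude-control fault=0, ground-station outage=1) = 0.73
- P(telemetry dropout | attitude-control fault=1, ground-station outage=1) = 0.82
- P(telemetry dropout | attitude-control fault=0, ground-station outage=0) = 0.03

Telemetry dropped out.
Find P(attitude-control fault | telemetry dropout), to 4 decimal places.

Weight on attitude-control fault=true, given the evidence: 0.047299 + 0.010937 = 0.058236
Normalizer over all consistent configurations: 0.03·0.829·0.922 + 0.73·0.829·0.078 + 0.3·0.171·0.922 + 0.82·0.171·0.078 = 0.128369
P(attitude-control fault | telemetry dropout) = 0.058236/0.128369 ≈ 0.4537

P(attitude-control fault | telemetry dropout) ≈ 0.4537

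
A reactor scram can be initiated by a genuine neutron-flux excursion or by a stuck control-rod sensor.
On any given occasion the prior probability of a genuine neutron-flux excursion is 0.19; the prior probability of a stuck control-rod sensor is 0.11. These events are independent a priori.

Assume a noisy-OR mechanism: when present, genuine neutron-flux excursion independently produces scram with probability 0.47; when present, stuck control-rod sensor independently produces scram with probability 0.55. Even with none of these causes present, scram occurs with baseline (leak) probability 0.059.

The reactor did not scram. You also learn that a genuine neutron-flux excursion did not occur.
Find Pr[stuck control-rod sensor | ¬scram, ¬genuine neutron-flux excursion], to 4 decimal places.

Under noisy-OR, P(scram | causes) = 1 − (1−0.059)·∏(1−qᵢ) over the active causes.
P(¬scram | ¬genuine neutron-flux excursion) = 0.941×0.89 + 0.42345×0.11 = 0.837490 + 0.046580 = 0.884070
The stuck control-rod sensor-present share is 0.42345×0.11 = 0.046580.
Hence the posterior is 0.046580/0.884070 ≈ 0.0527.

Pr[stuck control-rod sensor | ¬scram, ¬genuine neutron-flux excursion] ≈ 0.0527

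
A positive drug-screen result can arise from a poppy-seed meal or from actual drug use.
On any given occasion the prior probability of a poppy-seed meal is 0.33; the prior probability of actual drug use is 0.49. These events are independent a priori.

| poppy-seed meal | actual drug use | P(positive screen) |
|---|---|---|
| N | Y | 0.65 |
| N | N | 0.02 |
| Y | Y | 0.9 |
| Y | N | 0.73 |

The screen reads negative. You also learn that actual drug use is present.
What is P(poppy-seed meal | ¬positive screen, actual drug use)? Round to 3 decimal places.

For the numerator, keep only poppy-seed meal=true terms: 0.1·0.33 = 0.033000
Normalizer over all consistent configurations: 0.35·0.67 + 0.1·0.33 = 0.267500
Posterior = 0.033000 / 0.267500 ≈ 0.123

P(poppy-seed meal | ¬positive screen, actual drug use) ≈ 0.123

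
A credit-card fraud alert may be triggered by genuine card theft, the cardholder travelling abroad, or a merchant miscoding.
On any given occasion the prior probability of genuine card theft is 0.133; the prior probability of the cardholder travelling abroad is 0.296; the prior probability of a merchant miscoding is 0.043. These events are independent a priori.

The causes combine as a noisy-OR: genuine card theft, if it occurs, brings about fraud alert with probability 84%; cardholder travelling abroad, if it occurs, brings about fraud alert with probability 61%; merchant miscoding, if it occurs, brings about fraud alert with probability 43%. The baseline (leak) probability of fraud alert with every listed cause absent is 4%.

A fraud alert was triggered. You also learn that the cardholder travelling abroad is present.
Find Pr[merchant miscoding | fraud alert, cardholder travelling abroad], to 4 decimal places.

Pr[merchant miscoding | fraud alert, cardholder travelling abroad] ≈ 0.0517

Under noisy-OR, P(fraud alert | causes) = 1 − (1−0.04)·∏(1−qᵢ) over the active causes.
By total probability over the 4 (genuine card theft, merchant miscoding) configurations:
  P(fraud alert | cardholder travelling abroad) = 0.6256·0.867·0.957 + 0.786592·0.867·0.043 + 0.940096·0.133·0.957 + 0.965855·0.133·0.043
        = 0.519072 + 0.029325 + 0.119656 + 0.005524 = 0.673577
Configurations with merchant miscoding contribute 0.034849, so
  P(merchant miscoding | fraud alert, cardholder travelling abroad) = 0.034849 / 0.673577 ≈ 0.0517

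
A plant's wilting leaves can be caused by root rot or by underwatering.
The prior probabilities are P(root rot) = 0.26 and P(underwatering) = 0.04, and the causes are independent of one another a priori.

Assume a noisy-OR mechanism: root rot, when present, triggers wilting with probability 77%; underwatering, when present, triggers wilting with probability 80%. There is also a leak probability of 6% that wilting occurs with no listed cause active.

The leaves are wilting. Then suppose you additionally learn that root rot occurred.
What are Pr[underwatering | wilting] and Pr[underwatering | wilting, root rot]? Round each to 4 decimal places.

Pr[underwatering | wilting] ≈ 0.1248; Pr[underwatering | wilting, root rot] ≈ 0.0484

Under noisy-OR, P(wilting | causes) = 1 − (1−0.06)·∏(1−qᵢ) over the active causes.
Enumerate the 4 (root rot, underwatering) configurations and weight by the priors:
  P(wilting) = 0.06·0.74·0.96 + 0.812·0.74·0.04 + 0.7838·0.26·0.96 + 0.95676·0.26·0.04
        = 0.042624 + 0.024035 + 0.195636 + 0.009950 = 0.272245
Configurations with underwatering contribute 0.033985, so
  P(underwatering | wilting) = 0.033985 / 0.272245 ≈ 0.1248

Now also conditioning on root rot=true:
Weight on underwatering=true, given the evidence: 0.95676*0.04 = 0.038270
Normalizer over all consistent configurations: 0.7838*0.96 + 0.95676*0.04 = 0.790718
Posterior = 0.038270 / 0.790718 ≈ 0.0484
The drop from 0.1248 to 0.0484 is the explaining-away (discounting) effect.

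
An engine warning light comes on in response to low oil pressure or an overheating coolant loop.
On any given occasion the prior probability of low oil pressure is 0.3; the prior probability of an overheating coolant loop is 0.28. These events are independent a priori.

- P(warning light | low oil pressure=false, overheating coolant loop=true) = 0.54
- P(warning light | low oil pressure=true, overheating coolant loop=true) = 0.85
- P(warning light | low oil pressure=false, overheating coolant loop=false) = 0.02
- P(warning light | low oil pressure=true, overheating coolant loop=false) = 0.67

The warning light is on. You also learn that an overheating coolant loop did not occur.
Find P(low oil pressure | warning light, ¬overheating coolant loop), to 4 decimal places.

P(low oil pressure | warning light, ¬overheating coolant loop) ≈ 0.9349

For the numerator, keep only low oil pressure=true terms: 0.67·0.3 = 0.201000
Denominator P(warning light | ¬overheating coolant loop): 0.02·0.7 + 0.67·0.3 = 0.215000
P(low oil pressure | warning light, ¬overheating coolant loop) = 0.201000/0.215000 ≈ 0.9349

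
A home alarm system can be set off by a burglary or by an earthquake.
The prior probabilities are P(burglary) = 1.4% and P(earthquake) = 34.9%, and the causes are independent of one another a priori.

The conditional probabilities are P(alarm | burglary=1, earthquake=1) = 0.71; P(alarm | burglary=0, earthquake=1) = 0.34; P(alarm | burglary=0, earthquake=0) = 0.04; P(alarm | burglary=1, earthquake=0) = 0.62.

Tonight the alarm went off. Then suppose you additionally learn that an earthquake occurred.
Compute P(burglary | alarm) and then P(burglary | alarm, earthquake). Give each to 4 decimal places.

P(burglary | alarm) ≈ 0.0601; P(burglary | alarm, earthquake) ≈ 0.0288

For the numerator, keep only burglary=true terms: 0.005651 + 0.003469 = 0.009120
Normalizer over all consistent configurations: 0.04×0.986×0.651 + 0.34×0.986×0.349 + 0.62×0.014×0.651 + 0.71×0.014×0.349 = 0.151794
P(burglary | alarm) = 0.009120/0.151794 ≈ 0.0601

Now condition on the additional information:
Numerator (weight on configurations with burglary): 0.71·0.014 = 0.009940
Denominator P(alarm | earthquake): 0.34·0.986 + 0.71·0.014 = 0.345180
Posterior = 0.009940 / 0.345180 ≈ 0.0288
— earthquake explains away the evidence for burglary.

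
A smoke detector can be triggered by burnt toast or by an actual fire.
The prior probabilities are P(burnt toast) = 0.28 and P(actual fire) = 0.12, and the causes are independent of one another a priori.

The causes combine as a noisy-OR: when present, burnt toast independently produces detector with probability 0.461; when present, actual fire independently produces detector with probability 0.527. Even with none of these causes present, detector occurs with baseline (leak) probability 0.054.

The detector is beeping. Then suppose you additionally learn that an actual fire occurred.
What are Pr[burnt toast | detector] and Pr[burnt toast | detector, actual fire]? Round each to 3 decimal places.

Under noisy-OR, P(detector | causes) = 1 − (1−0.054)·∏(1−qᵢ) over the active causes.
By total probability over the 4 (burnt toast, actual fire) configurations:
  P(detector) = 0.054·0.72·0.88 + 0.552542·0.72·0.12 + 0.490106·0.28·0.88 + 0.75882·0.28·0.12
        = 0.034214 + 0.047740 + 0.120762 + 0.025496 = 0.228212
Configurations with burnt toast contribute 0.146258, so
  P(burnt toast | detector) = 0.146258 / 0.228212 ≈ 0.641

Now condition on the additional information:
Numerator (weight on configurations with burnt toast): 0.75882×0.28 = 0.212470
Normalizer over all consistent configurations: 0.552542×0.72 + 0.75882×0.28 = 0.610300
P(burnt toast | detector, actual fire) = 0.212470/0.610300 ≈ 0.348

Pr[burnt toast | detector] ≈ 0.641; Pr[burnt toast | detector, actual fire] ≈ 0.348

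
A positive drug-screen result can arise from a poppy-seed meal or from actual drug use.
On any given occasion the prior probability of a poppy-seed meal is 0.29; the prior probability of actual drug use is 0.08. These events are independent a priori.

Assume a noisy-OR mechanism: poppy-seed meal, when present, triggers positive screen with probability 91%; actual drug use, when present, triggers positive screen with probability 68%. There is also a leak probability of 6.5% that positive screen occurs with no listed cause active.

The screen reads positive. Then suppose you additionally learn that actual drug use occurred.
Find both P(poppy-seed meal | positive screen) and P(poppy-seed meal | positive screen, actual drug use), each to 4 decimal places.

Under noisy-OR, P(positive screen | causes) = 1 − (1−0.065)·∏(1−qᵢ) over the active causes.
By total probability over the 4 (poppy-seed meal, actual drug use) configurations:
  P(positive screen) = 0.065×0.71×0.92 + 0.7008×0.71×0.08 + 0.91585×0.29×0.92 + 0.973072×0.29×0.08
        = 0.042458 + 0.039805 + 0.244349 + 0.022575 = 0.349187
Configurations with poppy-seed meal contribute 0.266924, so
  P(poppy-seed meal | positive screen) = 0.266924 / 0.349187 ≈ 0.7644

Now also conditioning on actual drug use=true:
Numerator (weight on configurations with poppy-seed meal): 0.973072×0.29 = 0.282191
Denominator P(positive screen | actual drug use): 0.7008×0.71 + 0.973072×0.29 = 0.779759
Posterior = 0.282191 / 0.779759 ≈ 0.3619
Conditioning on actual drug use lowers the posterior on poppy-seed meal: the classic explaining-away effect in a common-effect structure.

P(poppy-seed meal | positive screen) ≈ 0.7644; P(poppy-seed meal | positive screen, actual drug use) ≈ 0.3619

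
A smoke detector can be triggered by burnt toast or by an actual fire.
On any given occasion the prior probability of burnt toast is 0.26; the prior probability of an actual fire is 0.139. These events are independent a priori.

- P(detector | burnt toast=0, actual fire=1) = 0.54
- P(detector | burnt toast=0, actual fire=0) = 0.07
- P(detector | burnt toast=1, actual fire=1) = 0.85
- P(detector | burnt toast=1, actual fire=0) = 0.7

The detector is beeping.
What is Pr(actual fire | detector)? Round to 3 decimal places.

Pr(actual fire | detector) ≈ 0.300

Weight on actual fire=true, given the evidence: 0.055544 + 0.030719 = 0.086263
The normalizing constant is 0.07·0.74·0.861 + 0.54·0.74·0.139 + 0.7·0.26·0.861 + 0.85·0.26·0.139 = 0.287565
Posterior = 0.086263 / 0.287565 ≈ 0.300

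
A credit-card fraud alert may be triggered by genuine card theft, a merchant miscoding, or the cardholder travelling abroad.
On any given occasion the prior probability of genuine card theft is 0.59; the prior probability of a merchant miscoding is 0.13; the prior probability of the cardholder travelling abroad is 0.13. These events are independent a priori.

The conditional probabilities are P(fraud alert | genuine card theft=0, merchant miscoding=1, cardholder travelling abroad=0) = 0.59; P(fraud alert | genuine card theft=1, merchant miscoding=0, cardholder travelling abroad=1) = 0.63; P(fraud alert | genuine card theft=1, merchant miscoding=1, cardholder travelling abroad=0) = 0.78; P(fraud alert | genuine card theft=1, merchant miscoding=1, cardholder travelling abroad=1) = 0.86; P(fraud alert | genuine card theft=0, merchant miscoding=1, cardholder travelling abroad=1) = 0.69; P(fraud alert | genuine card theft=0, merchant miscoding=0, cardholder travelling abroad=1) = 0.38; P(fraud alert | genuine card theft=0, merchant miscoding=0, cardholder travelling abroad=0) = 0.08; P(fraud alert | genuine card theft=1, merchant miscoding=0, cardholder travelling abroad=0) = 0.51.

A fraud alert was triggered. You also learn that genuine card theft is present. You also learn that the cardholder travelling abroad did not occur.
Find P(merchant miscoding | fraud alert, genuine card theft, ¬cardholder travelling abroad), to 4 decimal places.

By total probability over both values of merchant miscoding:
  P(fraud alert | genuine card theft, ¬cardholder travelling abroad) = 0.51×0.87 + 0.78×0.13
        = 0.443700 + 0.101400 = 0.545100
Keeping only the merchant miscoding-present terms gives 0.101400, so
  P(merchant miscoding | fraud alert, genuine card theft, ¬cardholder travelling abroad) = 0.101400 / 0.545100 ≈ 0.1860

P(merchant miscoding | fraud alert, genuine card theft, ¬cardholder travelling abroad) ≈ 0.1860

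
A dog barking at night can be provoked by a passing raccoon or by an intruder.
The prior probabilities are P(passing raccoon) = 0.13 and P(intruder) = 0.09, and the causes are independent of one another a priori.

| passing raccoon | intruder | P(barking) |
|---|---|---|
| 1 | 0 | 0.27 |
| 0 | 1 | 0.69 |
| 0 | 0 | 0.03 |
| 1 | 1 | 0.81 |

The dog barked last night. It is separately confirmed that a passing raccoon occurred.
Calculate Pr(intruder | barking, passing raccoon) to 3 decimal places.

Pr(intruder | barking, passing raccoon) ≈ 0.229

P(barking | passing raccoon) = 0.27×0.91 + 0.81×0.09 = 0.245700 + 0.072900 = 0.318600
Restricting to configurations with intruder present: 0.81×0.09 = 0.072900.
P(intruder | barking, passing raccoon) = 0.072900 / 0.318600 ≈ 0.229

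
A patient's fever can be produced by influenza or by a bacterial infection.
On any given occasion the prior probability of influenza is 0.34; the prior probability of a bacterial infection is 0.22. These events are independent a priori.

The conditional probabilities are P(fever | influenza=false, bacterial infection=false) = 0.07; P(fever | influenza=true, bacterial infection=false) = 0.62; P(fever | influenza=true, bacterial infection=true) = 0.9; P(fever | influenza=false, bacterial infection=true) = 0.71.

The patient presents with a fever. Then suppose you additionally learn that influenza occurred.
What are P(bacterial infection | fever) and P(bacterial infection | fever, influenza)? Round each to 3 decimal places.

P(bacterial infection | fever) ≈ 0.459; P(bacterial infection | fever, influenza) ≈ 0.290

Enumerate the 4 (influenza, bacterial infection) configurations and weight by the priors:
  P(fever) = 0.07·0.66·0.78 + 0.71·0.66·0.22 + 0.62·0.34·0.78 + 0.9·0.34·0.22
        = 0.036036 + 0.103092 + 0.164424 + 0.067320 = 0.370872
The terms with bacterial infection present sum to 0.170412, so
  P(bacterial infection | fever) = 0.170412 / 0.370872 ≈ 0.459

With the extra evidence:
P(fever | influenza) = 0.62×0.78 + 0.9×0.22 = 0.483600 + 0.198000 = 0.681600
The bacterial infection-present share is 0.9×0.22 = 0.198000.
Hence the posterior is 0.198000/0.681600 ≈ 0.290.
This is intercausal reasoning (explaining away): once influenza accounts for the fever, bacterial infection becomes less likely.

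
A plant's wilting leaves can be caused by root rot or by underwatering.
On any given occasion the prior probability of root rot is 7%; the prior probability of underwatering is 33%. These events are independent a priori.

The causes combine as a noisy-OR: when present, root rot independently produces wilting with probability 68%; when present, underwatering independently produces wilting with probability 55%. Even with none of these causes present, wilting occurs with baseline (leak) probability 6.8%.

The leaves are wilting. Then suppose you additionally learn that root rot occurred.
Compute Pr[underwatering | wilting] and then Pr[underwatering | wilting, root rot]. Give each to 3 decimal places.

Pr[underwatering | wilting] ≈ 0.725; Pr[underwatering | wilting, root rot] ≈ 0.378

Under noisy-OR, P(wilting | causes) = 1 − (1−0.068)·∏(1−qᵢ) over the active causes.
P(wilting) = 0.068*0.93*0.67 + 0.5806*0.93*0.33 + 0.70176*0.07*0.67 + 0.865792*0.07*0.33 = 0.042371 + 0.178186 + 0.032913 + 0.020000 = 0.273470
The underwatering-present share is 0.178186 + 0.020000 = 0.198186.
P(underwatering | wilting) = 0.198186 / 0.273470 ≈ 0.725

Now condition on the additional information:
Enumerate both values of underwatering and weight by the priors:
  P(wilting | root rot) = 0.70176·0.67 + 0.865792·0.33
        = 0.470179 + 0.285711 = 0.755890
Configurations with underwatering contribute 0.285711, so
  P(underwatering | wilting, root rot) = 0.285711 / 0.755890 ≈ 0.378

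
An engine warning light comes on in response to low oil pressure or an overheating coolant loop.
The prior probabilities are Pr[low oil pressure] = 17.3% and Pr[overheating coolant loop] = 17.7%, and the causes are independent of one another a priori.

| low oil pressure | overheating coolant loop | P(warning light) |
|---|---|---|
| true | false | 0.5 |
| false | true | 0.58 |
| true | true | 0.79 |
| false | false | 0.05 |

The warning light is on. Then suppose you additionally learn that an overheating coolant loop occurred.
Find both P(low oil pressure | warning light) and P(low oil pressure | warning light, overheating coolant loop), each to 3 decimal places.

P(low oil pressure | warning light) ≈ 0.445; P(low oil pressure | warning light, overheating coolant loop) ≈ 0.222

Enumerate the 4 (low oil pressure, overheating coolant loop) configurations and weight by the priors:
  P(warning light) = 0.05·0.827·0.823 + 0.58·0.827·0.177 + 0.5·0.173·0.823 + 0.79·0.173·0.177
        = 0.034031 + 0.084900 + 0.071189 + 0.024191 = 0.214311
Configurations with low oil pressure contribute 0.095380, so
  P(low oil pressure | warning light) = 0.095380 / 0.214311 ≈ 0.445

With the extra evidence:
P(warning light | overheating coolant loop) = 0.58×0.827 + 0.79×0.173 = 0.479660 + 0.136670 = 0.616330
The low oil pressure-present share is 0.79×0.173 = 0.136670.
So P(low oil pressure | warning light, overheating coolant loop) = 0.136670/0.616330 ≈ 0.222.
— overheating coolant loop explains away the evidence for low oil pressure.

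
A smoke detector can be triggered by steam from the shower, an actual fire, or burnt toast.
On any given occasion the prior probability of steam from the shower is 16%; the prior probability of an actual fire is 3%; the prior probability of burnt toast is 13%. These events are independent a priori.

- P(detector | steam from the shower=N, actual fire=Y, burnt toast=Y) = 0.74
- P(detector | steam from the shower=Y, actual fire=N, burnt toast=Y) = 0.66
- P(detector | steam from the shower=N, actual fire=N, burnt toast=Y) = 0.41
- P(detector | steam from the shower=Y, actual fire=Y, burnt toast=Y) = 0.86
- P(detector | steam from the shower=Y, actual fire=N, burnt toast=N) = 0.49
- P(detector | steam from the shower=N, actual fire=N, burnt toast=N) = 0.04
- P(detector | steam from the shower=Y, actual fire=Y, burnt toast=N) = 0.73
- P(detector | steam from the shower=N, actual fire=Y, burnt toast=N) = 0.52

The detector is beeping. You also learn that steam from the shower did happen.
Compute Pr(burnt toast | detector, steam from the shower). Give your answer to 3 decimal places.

Pr(burnt toast | detector, steam from the shower) ≈ 0.167

P(detector | steam from the shower) = 0.49×0.97×0.87 + 0.66×0.97×0.13 + 0.73×0.03×0.87 + 0.86×0.03×0.13 = 0.413511 + 0.083226 + 0.019053 + 0.003354 = 0.519144
Of this, 0.086580 comes from 0.083226 + 0.003354 (the burnt toast=true cases).
P(burnt toast | detector, steam from the shower) = 0.086580 / 0.519144 ≈ 0.167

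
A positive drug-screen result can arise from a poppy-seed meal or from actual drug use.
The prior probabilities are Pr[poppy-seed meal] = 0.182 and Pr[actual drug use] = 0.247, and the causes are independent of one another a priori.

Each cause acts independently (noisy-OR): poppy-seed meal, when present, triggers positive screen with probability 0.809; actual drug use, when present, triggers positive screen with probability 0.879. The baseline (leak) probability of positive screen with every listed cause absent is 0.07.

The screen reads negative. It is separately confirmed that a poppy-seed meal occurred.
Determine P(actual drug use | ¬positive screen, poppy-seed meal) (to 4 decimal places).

Under noisy-OR, P(positive screen | causes) = 1 − (1−0.07)·∏(1−qᵢ) over the active causes.
Sum P(¬positive screen|·) weighted by the priors over both values of actual drug use:
  P(¬positive screen | poppy-seed meal) = 0.17763*0.753 + 0.021493*0.247
        = 0.133755 + 0.005309 = 0.139064
Keeping only the actual drug use-present terms gives 0.005309, so
  P(actual drug use | ¬positive screen, poppy-seed meal) = 0.005309 / 0.139064 ≈ 0.0382

P(actual drug use | ¬positive screen, poppy-seed meal) ≈ 0.0382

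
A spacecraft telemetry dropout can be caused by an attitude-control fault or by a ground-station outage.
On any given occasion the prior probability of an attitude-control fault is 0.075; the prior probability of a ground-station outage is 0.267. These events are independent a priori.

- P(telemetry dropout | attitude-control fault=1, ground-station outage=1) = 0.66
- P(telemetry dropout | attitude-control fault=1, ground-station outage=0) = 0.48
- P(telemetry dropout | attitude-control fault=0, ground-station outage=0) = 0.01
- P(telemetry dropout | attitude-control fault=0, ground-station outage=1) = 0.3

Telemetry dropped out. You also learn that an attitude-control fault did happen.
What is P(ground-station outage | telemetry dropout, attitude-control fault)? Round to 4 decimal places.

By total probability over both values of ground-station outage:
  P(telemetry dropout | attitude-control fault) = 0.48·0.733 + 0.66·0.267
        = 0.351840 + 0.176220 = 0.528060
Configurations with ground-station outage contribute 0.176220, so
  P(ground-station outage | telemetry dropout, attitude-control fault) = 0.176220 / 0.528060 ≈ 0.3337

P(ground-station outage | telemetry dropout, attitude-control fault) ≈ 0.3337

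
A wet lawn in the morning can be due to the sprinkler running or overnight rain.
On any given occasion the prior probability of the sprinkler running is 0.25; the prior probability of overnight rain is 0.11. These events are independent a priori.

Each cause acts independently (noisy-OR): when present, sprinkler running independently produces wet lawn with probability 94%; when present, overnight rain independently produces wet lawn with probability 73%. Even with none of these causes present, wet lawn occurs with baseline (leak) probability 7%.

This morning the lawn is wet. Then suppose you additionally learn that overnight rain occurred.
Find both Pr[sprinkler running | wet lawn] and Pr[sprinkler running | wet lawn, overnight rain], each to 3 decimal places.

Pr[sprinkler running | wet lawn] ≈ 0.686; Pr[sprinkler running | wet lawn, overnight rain] ≈ 0.305

Under noisy-OR, P(wet lawn | causes) = 1 − (1−0.07)·∏(1−qᵢ) over the active causes.
P(wet lawn) = 0.07×0.75×0.89 + 0.7489×0.75×0.11 + 0.9442×0.25×0.89 + 0.984934×0.25×0.11 = 0.046725 + 0.061784 + 0.210085 + 0.027086 = 0.345680
The sprinkler running-present share is 0.210085 + 0.027086 = 0.237171.
P(sprinkler running | wet lawn) = 0.237171 / 0.345680 ≈ 0.686

With the extra evidence:
For the numerator, keep only sprinkler running=true terms: 0.984934*0.25 = 0.246233
Denominator P(wet lawn | overnight rain): 0.7489*0.75 + 0.984934*0.25 = 0.807908
Posterior = 0.246233 / 0.807908 ≈ 0.305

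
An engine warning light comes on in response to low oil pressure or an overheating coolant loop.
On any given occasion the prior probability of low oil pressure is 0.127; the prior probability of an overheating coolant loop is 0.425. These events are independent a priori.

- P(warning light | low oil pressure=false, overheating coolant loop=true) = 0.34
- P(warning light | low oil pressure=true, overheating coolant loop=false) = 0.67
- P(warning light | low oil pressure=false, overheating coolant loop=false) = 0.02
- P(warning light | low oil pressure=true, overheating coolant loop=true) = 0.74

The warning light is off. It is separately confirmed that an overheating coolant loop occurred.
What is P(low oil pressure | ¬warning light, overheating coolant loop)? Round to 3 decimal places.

Numerator (weight on configurations with low oil pressure): 0.26×0.127 = 0.033020
The normalizing constant is 0.66×0.873 + 0.26×0.127 = 0.609200
P(low oil pressure | ¬warning light, overheating coolant loop) = 0.033020/0.609200 ≈ 0.054

P(low oil pressure | ¬warning light, overheating coolant loop) ≈ 0.054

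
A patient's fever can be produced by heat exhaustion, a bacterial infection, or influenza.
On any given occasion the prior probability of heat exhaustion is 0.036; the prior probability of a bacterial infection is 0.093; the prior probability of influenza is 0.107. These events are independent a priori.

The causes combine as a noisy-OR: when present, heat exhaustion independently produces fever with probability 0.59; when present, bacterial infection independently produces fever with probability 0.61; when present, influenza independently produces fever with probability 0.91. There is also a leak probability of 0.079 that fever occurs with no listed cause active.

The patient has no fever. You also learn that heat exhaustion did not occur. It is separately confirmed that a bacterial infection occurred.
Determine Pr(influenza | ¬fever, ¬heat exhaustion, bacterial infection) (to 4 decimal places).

Under noisy-OR, P(fever | causes) = 1 − (1−0.079)·∏(1−qᵢ) over the active causes.
Sum P(¬fever|·) weighted by the priors over both values of influenza:
  P(¬fever | ¬heat exhaustion, bacterial infection) = 0.35919*0.893 + 0.032327*0.107
        = 0.320757 + 0.003459 = 0.324216
Configurations with influenza contribute 0.003459, so
  P(influenza | ¬fever, ¬heat exhaustion, bacterial infection) = 0.003459 / 0.324216 ≈ 0.0107

Pr(influenza | ¬fever, ¬heat exhaustion, bacterial infection) ≈ 0.0107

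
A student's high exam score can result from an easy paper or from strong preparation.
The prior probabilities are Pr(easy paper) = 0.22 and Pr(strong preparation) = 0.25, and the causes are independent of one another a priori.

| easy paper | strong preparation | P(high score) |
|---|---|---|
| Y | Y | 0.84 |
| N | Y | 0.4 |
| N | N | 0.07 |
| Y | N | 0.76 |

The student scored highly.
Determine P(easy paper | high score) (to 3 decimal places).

P(easy paper | high score) ≈ 0.591

Weight on easy paper=true, given the evidence: 0.125400 + 0.046200 = 0.171600
Denominator P(high score): 0.07×0.78×0.75 + 0.4×0.78×0.25 + 0.76×0.22×0.75 + 0.84×0.22×0.25 = 0.290550
Posterior = 0.171600 / 0.290550 ≈ 0.591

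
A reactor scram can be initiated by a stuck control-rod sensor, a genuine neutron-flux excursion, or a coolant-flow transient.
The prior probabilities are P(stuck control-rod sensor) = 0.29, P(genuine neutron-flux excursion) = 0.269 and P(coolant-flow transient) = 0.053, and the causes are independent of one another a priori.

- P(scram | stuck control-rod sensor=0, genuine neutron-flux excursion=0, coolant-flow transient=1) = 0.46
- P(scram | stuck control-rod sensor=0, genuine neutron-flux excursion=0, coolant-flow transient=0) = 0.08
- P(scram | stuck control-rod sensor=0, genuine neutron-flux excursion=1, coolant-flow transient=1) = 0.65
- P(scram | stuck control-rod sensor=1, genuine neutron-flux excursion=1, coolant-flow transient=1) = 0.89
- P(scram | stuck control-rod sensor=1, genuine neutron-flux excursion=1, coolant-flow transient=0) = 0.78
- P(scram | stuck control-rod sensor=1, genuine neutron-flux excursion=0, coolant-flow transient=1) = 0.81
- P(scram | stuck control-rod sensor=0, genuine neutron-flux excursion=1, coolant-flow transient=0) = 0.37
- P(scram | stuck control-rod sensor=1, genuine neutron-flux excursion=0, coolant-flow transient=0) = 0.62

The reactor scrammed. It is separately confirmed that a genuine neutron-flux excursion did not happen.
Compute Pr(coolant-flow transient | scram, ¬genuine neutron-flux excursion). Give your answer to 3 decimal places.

Pr(coolant-flow transient | scram, ¬genuine neutron-flux excursion) ≈ 0.117

Enumerate the 4 (stuck control-rod sensor, coolant-flow transient) configurations and weight by the priors:
  P(scram | ¬genuine neutron-flux excursion) = 0.08*0.71*0.947 + 0.46*0.71*0.053 + 0.62*0.29*0.947 + 0.81*0.29*0.053
        = 0.053790 + 0.017310 + 0.170271 + 0.012450 = 0.253821
Keeping only the coolant-flow transient-present terms gives 0.029760, so
  P(coolant-flow transient | scram, ¬genuine neutron-flux excursion) = 0.029760 / 0.253821 ≈ 0.117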